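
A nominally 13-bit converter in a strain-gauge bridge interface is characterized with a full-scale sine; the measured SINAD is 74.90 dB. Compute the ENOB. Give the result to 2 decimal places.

(74.90 − 1.76) / 6.02 = 73.14/6.02 = 12.1495 effective bits.

12.15 bits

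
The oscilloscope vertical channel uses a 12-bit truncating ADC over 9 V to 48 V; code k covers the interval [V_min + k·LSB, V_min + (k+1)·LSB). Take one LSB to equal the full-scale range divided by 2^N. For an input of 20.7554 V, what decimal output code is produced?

1234

Range = 48 − (9) = 39 V. LSB = 39 V / 2^12 ≈ 9.521 mV.
(V_in − V_min) × 2^12/range = (20.7554 − (9)) × 4096/39 = 1234.618.
Floor → code = 1234.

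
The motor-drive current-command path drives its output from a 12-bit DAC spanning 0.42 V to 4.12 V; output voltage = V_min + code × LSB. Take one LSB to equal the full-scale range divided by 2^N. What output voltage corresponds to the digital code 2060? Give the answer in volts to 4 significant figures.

2.281 V

Range = 4.12 − (0.42) = 3.7 V. LSB = 3.7 V / 2^12.
V_out = 0.42 + 2060 × (3.7/4096) V
      = 0.42 + 1.86084 = 2.28084 V.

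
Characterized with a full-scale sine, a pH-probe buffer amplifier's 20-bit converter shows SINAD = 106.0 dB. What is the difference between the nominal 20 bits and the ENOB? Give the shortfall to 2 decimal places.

ENOB = (SINAD − 1.76)/6.02 = (106.0 − 1.76)/6.02 = 17.3156 bits.
Shortfall = 20 − 17.3156 = 2.6844 bits.

2.68 bits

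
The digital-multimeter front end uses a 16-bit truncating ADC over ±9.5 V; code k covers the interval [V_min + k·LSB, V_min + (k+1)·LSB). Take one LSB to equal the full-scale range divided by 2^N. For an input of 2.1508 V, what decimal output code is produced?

The full-scale span is 9.5 − (-9.5) = 19 V. LSB = 19 V / 2^16 ≈ 289.9 µV.
code = ⌊(V_in − V_min)/LSB⌋ = ⌊(V_in − V_min) × 2^16 / range⌋
     = ⌊(2.1508 − (-9.5)) × 65536 / 19⌋ = ⌊11.6508 × 65536/19⌋
     = ⌊40186.675⌋ = 40186.

40186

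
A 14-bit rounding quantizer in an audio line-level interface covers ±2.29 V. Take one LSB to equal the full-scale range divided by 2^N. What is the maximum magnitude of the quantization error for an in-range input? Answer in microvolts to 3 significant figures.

Span: 2.29 V − (-2.29 V) = 4.58 V.
One LSB is 4.58 V / 16384 = 279.54 µV.
|e|_max = LSB/2 = 140 µV.

140 µV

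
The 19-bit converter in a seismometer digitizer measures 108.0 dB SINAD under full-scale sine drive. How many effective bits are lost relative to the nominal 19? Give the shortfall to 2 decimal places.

Effective bits = (108.0 − 1.76)/6.02 = 17.6478.
Lost resolution: 19 − 17.6478 = 1.3522 bits.

1.35 bits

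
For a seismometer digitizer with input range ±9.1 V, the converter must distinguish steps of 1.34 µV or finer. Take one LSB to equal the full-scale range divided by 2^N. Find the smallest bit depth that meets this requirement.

Full-scale range = 9.1 V − (-9.1 V) = 18.2 V.
Levels needed ≥ 18.2/1.34 µV = 1.358e7. 2^24 = 16777216 suffices, so N_min = 24.

24 bits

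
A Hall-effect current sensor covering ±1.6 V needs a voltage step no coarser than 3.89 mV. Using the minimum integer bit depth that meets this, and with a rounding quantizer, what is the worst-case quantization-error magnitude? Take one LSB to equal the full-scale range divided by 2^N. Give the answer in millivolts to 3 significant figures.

1.56 mV

Span: 1.6 V − (-1.6 V) = 3.2 V.
3.2 V / 3.89 mV = 822.6. Since 2^9 = 512 and 2^10 = 1024, N = 10.
LSB = 3.2 V / 2^10 = 3.1250 mV.
Max error for round-to-nearest is LSB/2 = 1.56 mV.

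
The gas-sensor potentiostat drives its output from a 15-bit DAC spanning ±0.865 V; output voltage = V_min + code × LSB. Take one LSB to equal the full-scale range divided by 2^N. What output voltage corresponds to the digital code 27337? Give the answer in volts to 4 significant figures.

0.5783 V

Span: 0.865 V − (-0.865 V) = 1.73 V. LSB = 1.73 V / 2^15.
V_out = -0.865 + 27337 × (1.73/32768) V
      = -0.865 + 1.44327 = 0.578268 V.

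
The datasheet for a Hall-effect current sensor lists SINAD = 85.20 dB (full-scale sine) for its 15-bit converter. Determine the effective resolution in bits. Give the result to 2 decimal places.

Inverting SNR = 6.02 N + 1.76: N_eff = (85.20 − 1.76)/6.02 = 13.8605.

13.86 bits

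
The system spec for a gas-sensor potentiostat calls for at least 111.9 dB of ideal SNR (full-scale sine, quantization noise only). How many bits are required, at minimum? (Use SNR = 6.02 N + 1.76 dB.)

N ≥ (111.9 − 1.76)/6.02 = 18.296 → N_min = 19.

19 bits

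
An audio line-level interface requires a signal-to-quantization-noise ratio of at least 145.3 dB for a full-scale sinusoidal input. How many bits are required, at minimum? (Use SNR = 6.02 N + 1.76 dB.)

Solving 6.02 N ≥ 145.3 − 1.76: N ≥ 23.844. Round up → N = 24.

24 bits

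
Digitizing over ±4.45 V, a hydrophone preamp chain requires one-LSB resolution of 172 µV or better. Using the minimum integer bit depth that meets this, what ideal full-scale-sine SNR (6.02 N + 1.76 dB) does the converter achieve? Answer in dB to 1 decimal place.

The full-scale span is 4.45 − (-4.45) = 8.9 V.
Levels needed ≥ 8.9/172 µV = 51740. 2^16 = 65536 suffices, so N_min = 16.
6.02(16) + 1.76 = 98.08 dB.

98.1 dB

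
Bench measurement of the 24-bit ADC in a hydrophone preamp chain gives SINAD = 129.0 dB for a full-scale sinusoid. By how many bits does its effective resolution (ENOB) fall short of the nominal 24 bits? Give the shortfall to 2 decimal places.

N_eff = (129.0 − 1.76)/6.02 = 21.1362 bits.
Shortfall = 24 − 21.1362 = 2.8638 bits.

2.86 bits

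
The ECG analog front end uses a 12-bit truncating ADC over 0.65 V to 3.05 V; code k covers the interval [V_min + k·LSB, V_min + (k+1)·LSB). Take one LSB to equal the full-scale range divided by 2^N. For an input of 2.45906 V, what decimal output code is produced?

3087

Span: 3.05 V − (0.65 V) = 2.4 V. LSB = 2.4 V / 2^12 ≈ 0.5859 mV.
(V_in − V_min) × 2^12/range = (2.45906 − (0.65)) × 4096/2.4 = 3087.462.
Floor → code = 3087.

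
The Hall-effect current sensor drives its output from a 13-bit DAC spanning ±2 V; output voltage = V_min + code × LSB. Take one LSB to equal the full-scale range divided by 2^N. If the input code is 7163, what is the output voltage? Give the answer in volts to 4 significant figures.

Span: 2 V − (-2 V) = 4 V. LSB = 4 V / 2^13.
V_out = -2 + 7163 × (4/8192) V
      = -2 V + 3.49756 V = 1.49756 V.

1.498 V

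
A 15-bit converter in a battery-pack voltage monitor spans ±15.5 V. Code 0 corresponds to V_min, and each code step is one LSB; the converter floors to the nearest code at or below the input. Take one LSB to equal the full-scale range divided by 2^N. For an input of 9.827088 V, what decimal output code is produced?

Span: 15.5 V − (-15.5 V) = 31 V. LSB = 31 V / 2^15 ≈ 0.9460 mV.
V_in − V_min = 9.827088 − (-15.5) = 25.327088 V.
Divide by LSB: 25.327088 × 32768/31 = 26771.5490.
Truncating gives code 26771.

26771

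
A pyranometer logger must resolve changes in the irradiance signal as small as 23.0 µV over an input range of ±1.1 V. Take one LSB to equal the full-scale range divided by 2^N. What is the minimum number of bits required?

Range = 1.1 − (-1.1) = 2.2 V.
Need 2^N ≥ 2.2 V / 23.0 µV = 95650 → N_min = 17.

17 bits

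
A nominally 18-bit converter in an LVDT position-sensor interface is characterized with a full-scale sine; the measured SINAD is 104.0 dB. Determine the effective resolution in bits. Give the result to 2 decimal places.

16.98 bits

(104.0 − 1.76) / 6.02 = 102.24/6.02 = 16.9834 effective bits.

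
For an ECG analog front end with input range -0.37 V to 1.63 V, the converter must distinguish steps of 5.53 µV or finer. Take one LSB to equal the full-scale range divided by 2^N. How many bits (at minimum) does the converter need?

19 bits

Range = 1.63 − (-0.37) = 2 V.
2 V / 5.53 µV = 361700. Since 2^18 = 262144 and 2^19 = 524288, N = 19.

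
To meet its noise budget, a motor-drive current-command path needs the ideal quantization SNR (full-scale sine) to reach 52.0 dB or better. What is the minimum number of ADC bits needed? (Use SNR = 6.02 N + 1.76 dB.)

6.02 N + 1.76 ≥ 52.0 gives N ≥ 8.346, so the minimum integer is 9.

9 bits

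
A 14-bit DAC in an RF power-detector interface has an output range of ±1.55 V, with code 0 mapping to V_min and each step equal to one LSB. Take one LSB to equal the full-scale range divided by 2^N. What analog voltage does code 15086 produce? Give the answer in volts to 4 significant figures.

1.304 V

Span: 1.55 V − (-1.55 V) = 3.1 V. LSB = 3.1 V / 2^14.
Output = V_min + (15086/16384) × range = -1.55 + 0.920776 × 3.1 V
      = -1.55 V + 2.85441 V = 1.30441 V.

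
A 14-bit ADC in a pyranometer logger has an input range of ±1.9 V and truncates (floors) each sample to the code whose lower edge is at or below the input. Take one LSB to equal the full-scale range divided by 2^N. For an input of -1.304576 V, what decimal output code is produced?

2567

Full-scale range = 1.9 V − (-1.9 V) = 3.8 V. LSB = 3.8 V / 2^14 ≈ 231.9 µV.
V_in − V_min = -1.304576 − (-1.9) = 0.595424 V.
Divide by LSB: 0.595424 × 16384/3.8 = 2567.2176.
Truncating gives code 2567.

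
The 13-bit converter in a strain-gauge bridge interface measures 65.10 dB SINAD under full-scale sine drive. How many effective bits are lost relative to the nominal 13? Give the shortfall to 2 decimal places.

2.48 bits

Effective bits = (65.10 − 1.76)/6.02 = 10.5216.
Lost resolution: 13 − 10.5216 = 2.4784 bits.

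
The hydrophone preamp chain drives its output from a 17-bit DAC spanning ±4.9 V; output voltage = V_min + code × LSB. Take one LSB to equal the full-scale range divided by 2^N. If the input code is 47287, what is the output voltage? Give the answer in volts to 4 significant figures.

-1.364 V

Range = 4.9 − (-4.9) = 9.8 V. LSB = 9.8 V / 2^17.
V_out = -4.9 + 47287 × (9.8/131072) V
      = -4.9 V + 3.53556 V = -1.36444 V.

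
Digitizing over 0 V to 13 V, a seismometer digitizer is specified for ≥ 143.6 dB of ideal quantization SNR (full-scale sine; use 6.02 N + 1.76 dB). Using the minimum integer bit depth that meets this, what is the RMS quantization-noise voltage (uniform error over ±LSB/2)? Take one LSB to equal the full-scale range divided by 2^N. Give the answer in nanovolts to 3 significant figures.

V_FS = 13 V.
Required N = ⌈(143.6 − 1.76)/6.02⌉ = ⌈23.561⌉ = 24.
LSB = 13 V ÷ 2^24 = 13/16777216 V = 0.77486 µV.
σ_q = LSB/√12 = 0.77486 µV/3.4641 = 224 nV.

224 nV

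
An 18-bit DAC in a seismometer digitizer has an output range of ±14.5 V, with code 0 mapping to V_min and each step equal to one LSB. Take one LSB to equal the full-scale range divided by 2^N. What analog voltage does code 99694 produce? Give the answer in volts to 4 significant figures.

-3.471 V

Span: 14.5 V − (-14.5 V) = 29 V. LSB = 29 V / 2^18.
V_out = V_min + code × LSB = -14.5 V + 99694 × 29 V / 262144
      = -14.5 + 11.0288 = -3.47123 V.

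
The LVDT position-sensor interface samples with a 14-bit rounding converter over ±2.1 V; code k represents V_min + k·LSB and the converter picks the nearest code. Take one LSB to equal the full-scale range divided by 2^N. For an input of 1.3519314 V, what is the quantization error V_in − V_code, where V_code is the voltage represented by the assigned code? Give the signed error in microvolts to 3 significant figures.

Full-scale range = 2.1 V − (-2.1 V) = 4.2 V. LSB = 4.2 V / 2^14 ≈ 256.3 µV.
Position in LSBs: (1.3519314 − (-2.1)) × 16384/4.2 = 13465.8200; rounding gives k = 13466.
V_code = V_min + k × range/2^14 = -2.1 + 13466 × 4.2/16384 = 1.3519775391 V.
Error = V_in − V_code = 1.3519314 − (1.3519775391) = −46.1 µV.

−46.1 µV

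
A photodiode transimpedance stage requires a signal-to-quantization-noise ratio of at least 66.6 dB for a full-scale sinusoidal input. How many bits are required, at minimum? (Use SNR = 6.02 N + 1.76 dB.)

11 bits

6.02 N + 1.76 ≥ 66.6 gives N ≥ 10.771, so the minimum integer is 11.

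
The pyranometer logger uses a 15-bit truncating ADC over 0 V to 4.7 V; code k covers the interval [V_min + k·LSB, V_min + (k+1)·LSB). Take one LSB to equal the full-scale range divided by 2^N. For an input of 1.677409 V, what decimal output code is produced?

11694

Range is 4.7 V. LSB = 4.7 V / 2^15 ≈ 143.4 µV.
V_in − V_min = 1.677409 − (0) = 1.677409 V.
Divide by LSB: 1.677409 × 32768/4.7 = 11694.7528.
Truncating gives code 11694.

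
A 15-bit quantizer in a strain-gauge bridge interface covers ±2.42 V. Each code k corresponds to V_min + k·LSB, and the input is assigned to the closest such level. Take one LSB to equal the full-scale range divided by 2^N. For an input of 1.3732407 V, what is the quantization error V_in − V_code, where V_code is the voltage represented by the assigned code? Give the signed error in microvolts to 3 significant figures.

Span: 2.42 V − (-2.42 V) = 4.84 V. LSB = 4.84 V / 2^15 ≈ 147.7 µV.
(1.3732407 − (-2.42)) / LSB = 3.7932407 × 32768/4.84 = 25681.1800. Nearest integer: k = 25681.
V_code = V_min + k × range/2^15 = -2.42 + 25681 × 4.84/32768 = 1.3732141113 V.
Error = V_in − V_code = 1.3732407 − (1.3732141113) = +26.6 µV.

+26.6 µV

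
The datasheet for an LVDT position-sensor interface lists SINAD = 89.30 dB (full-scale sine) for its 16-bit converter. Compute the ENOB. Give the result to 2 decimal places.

14.54 bits

(89.30 − 1.76) / 6.02 = 87.54/6.02 = 14.5415 effective bits.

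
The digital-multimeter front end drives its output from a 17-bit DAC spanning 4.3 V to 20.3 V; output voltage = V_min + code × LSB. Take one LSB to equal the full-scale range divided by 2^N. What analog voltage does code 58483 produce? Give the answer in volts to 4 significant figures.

Span: 20.3 V − (4.3 V) = 16 V. LSB = 16 V / 2^17.
V_out = 4.3 + 58483 × (16/131072) V
      = 4.3 V + 7.13904 V = 11.4390 V.

11.44 V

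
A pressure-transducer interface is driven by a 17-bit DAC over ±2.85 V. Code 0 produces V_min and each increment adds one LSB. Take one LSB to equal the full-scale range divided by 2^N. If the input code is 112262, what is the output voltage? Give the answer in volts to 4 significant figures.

2.032 V

Span: 2.85 V − (-2.85 V) = 5.7 V. LSB = 5.7 V / 2^17.
V_out = V_min + code × LSB = -2.85 V + 112262 × 5.7 V / 131072
      = -2.85 + 4.88200 = 2.03200 V.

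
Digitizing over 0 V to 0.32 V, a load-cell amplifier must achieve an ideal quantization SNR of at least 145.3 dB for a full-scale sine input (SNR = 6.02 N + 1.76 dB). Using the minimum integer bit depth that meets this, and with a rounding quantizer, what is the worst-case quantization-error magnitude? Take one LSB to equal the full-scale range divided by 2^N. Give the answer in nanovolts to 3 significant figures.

Full-scale range = 0.32 V.
N ≥ (145.3 − 1.76)/6.02 = 23.844 → N_min = 24.
LSB = 0.32 V / 2^24 = 19.073 nV.
Half an LSB is 9.54 nV.

9.54 nV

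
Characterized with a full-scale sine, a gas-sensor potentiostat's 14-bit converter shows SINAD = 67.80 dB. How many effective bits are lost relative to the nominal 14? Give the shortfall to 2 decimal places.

Effective bits = (67.80 − 1.76)/6.02 = 10.9701.
Lost resolution: 14 − 10.9701 = 3.0299 bits.

3.03 bits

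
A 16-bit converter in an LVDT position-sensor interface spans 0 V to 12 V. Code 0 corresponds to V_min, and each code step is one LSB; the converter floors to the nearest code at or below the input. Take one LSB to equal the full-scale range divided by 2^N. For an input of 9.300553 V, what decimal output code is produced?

50793

Span = 12 V. LSB = 12 V / 2^16 ≈ 183.1 µV.
V_in − V_min = 9.300553 − (0) = 9.300553 V.
Divide by LSB: 9.300553 × 65536/12 = 50793.4201.
Truncating gives code 50793.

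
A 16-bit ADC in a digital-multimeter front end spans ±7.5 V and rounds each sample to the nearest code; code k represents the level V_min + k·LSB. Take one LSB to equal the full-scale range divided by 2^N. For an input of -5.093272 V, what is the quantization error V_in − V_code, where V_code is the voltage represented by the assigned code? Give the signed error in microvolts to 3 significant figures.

Range = 7.5 − (-7.5) = 15 V. LSB = 15 V / 2^16 ≈ 228.9 µV.
Position in LSBs: (-5.093272 − (-7.5)) × 65536/15 = 10515.1551; rounding gives k = 10515.
V_code = V_min + k × range/2^16 = -7.5 + 10515 × 15/65536 = -5.0933074951 V.
V_in − V_code = -5.093272 − (-5.0933074951) = +35.5 µV.

+35.5 µV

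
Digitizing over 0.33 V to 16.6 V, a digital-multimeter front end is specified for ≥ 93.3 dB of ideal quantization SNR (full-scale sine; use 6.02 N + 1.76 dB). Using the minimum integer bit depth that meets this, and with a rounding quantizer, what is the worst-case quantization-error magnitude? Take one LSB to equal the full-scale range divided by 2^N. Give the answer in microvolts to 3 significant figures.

Range = 16.6 − (0.33) = 16.27 V.
Required N = ⌈(93.3 − 1.76)/6.02⌉ = ⌈15.206⌉ = 16.
Step size = 16.27/65536 V = 248.26 µV.
|e|_max = LSB/2 = 124 µV.

124 µV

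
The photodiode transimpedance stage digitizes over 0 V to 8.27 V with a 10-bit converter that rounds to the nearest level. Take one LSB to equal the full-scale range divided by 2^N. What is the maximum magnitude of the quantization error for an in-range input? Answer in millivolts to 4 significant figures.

4.038 mV

V_FS = 8.27 V.
One LSB is 8.27 V / 1024 = 8.07617 mV.
Worst-case error for round-to-nearest is half an LSB: 4.038 mV.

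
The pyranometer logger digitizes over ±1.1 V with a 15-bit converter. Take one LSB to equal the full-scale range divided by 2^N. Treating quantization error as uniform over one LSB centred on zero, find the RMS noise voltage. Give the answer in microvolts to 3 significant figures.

The full-scale span is 1.1 − (-1.1) = 2.2 V.
One LSB is 2.2 V / 32768 = 67.139 µV.
V_rms = LSB/√12 = 67.139 µV / √12 = 19.4 µV.

19.4 µV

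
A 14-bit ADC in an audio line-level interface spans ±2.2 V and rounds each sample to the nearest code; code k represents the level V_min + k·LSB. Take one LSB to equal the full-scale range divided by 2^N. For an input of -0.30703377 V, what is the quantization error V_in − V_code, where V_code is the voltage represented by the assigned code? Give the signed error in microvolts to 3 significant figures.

−75.8 µV

The full-scale span is 2.2 − (-2.2) = 4.4 V. LSB = 4.4 V / 2^14 ≈ 268.6 µV.
(V_in − V_min)/LSB = (-0.30703377 − (-2.2)) × 16384/4.4 = 7048.7179 → nearest code k = 7049.
V_code = -2.2 + (7049/16384) × 4.4 = -0.30695800781 V.
V_in − V_code = -0.30703377 − (-0.30695800781) = −75.8 µV.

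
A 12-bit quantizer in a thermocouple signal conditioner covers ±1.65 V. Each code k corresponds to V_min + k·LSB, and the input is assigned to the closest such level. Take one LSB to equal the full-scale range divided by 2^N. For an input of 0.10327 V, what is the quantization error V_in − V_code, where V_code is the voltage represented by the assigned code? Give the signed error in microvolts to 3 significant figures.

+145 µV

Span: 1.65 V − (-1.65 V) = 3.3 V. LSB = 3.3 V / 2^12 ≈ 0.8057 mV.
(V_in − V_min)/LSB = (0.10327 − (-1.65)) × 4096/3.3 = 2176.1800 → nearest code k = 2176.
V_code = V_min + k × range/2^12 = -1.65 + 2176 × 3.3/4096 = 0.1031250000 V.
Error = V_in − V_code = 0.10327 − (0.1031250000) = +145 µV.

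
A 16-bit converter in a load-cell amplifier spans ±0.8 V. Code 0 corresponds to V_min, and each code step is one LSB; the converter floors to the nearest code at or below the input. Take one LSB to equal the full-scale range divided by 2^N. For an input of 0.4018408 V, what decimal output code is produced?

49227

Full-scale range = 0.8 V − (-0.8 V) = 1.6 V. LSB = 1.6 V / 2^16 ≈ 24.41 µV.
code = ⌊(V_in − V_min)/LSB⌋ = ⌊(V_in − V_min) × 2^16 / range⌋
     = ⌊(0.4018408 − (-0.8)) × 65536 / 1.6⌋ = ⌊1.2018408 × 65536/1.6⌋
     = ⌊49227.399⌋ = 49227.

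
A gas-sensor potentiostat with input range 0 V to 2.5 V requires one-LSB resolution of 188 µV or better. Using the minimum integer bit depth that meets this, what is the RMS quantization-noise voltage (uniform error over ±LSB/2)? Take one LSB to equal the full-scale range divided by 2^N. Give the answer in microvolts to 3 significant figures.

Range is 2.5 V.
Need 2^N ≥ 2.5 V / 188 µV = 13300 → N_min = 14.
One LSB is 2.5 V / 16384 = 152.59 µV.
RMS noise = LSB/√12 = 44.0 µV.

44.0 µV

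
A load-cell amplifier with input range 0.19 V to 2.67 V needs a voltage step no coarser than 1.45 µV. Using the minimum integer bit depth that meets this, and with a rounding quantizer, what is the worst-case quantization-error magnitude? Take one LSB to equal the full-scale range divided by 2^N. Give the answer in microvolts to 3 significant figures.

Range = 2.67 − (0.19) = 2.48 V.
Need 2^N ≥ 2.48 V / 1.45 µV = 1.710e6 → N_min = 21.
Step size = 2.48/2097152 V = 1.1826 µV.
Max error for round-to-nearest is LSB/2 = 0.591 µV.

0.591 µV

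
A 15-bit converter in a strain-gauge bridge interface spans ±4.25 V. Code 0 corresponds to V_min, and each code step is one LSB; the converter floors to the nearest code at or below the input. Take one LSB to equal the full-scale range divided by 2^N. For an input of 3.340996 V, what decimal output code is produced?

Range = 4.25 − (-4.25) = 8.5 V. LSB = 8.5 V / 2^15 ≈ 259.4 µV.
V_in − V_min = 3.340996 − (-4.25) = 7.590996 V.
Divide by LSB: 7.590996 × 32768/8.5 = 29263.7361.
Truncating gives code 29263.

29263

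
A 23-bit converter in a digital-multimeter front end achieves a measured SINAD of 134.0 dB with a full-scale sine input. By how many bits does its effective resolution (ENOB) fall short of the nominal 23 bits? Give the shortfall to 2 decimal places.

N_eff = (134.0 − 1.76)/6.02 = 21.9668 bits.
Shortfall = 23 − 21.9668 = 1.0332 bits.

1.03 bits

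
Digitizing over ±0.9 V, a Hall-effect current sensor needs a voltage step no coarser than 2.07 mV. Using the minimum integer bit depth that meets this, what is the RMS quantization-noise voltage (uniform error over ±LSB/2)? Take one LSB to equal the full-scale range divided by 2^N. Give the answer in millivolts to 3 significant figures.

0.507 mV

Full-scale range = 0.9 V − (-0.9 V) = 1.8 V.
Levels needed ≥ 1.8/2.07 mV = 869.6. 2^10 = 1024 suffices, so N_min = 10.
LSB = 1.8 V ÷ 2^10 = 1.8/1024 V = 1.7578 mV.
V_rms = LSB/√12 = 0.507 mV.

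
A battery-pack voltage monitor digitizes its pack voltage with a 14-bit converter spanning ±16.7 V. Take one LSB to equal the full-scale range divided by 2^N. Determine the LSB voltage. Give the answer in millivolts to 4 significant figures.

The full-scale span is 16.7 − (-16.7) = 33.4 V.
There are 2^14 = 16384 steps.
One LSB is 33.4 V / 16384 = 2.039 mV.

2.039 mV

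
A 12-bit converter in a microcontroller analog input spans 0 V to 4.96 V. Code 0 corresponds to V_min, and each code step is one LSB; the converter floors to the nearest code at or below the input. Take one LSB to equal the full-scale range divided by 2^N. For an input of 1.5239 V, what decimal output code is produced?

1258

Range is 4.96 V. LSB = 4.96 V / 2^12 ≈ 1.211 mV.
(V_in − V_min) × 2^12/range = (1.5239 − (0)) × 4096/4.96 = 1258.446.
Floor → code = 1258.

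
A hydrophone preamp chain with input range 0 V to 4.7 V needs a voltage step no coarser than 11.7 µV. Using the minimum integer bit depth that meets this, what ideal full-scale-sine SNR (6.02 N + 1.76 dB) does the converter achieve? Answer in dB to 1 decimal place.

116.1 dB

Span = 4.7 V.
Levels needed ≥ 4.7/11.7 µV = 401700. 2^19 = 524288 suffices, so N_min = 19.
SNR = 6.02 × 19 + 1.76 = 116.14 dB.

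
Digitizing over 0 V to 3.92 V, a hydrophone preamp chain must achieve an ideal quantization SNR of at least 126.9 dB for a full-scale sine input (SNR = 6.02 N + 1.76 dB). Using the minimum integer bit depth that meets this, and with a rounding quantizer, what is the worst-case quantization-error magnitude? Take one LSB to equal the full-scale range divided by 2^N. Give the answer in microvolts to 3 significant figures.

Range is 3.92 V.
6.02 N + 1.76 ≥ 126.9 gives N ≥ 20.787, so the minimum integer is 21.
LSB = 3.92 V ÷ 2^21 = 3.92/2097152 V = 1.8692 µV.
Max error for round-to-nearest is LSB/2 = 0.935 µV.

0.935 µV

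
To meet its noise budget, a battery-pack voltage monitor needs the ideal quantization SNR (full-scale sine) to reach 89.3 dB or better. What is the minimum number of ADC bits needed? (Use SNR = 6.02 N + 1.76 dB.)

15 bits

Required N = ⌈(89.3 − 1.76)/6.02⌉ = ⌈14.542⌉ = 15.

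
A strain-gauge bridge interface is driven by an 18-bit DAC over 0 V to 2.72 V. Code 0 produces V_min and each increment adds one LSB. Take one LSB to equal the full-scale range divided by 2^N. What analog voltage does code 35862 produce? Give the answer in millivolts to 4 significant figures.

372.1 mV

Full-scale range = 2.72 V. LSB = 2.72 V / 2^18.
V_out = 0 + 35862 × (2.72/262144) V
      = 0 V + 0.372103 V = 0.372103 V.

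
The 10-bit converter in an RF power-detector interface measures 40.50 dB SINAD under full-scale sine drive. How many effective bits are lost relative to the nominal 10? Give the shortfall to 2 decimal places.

N_eff = (40.50 − 1.76)/6.02 = 6.4352 bits.
Shortfall = 10 − 6.4352 = 3.5648 bits.

3.56 bits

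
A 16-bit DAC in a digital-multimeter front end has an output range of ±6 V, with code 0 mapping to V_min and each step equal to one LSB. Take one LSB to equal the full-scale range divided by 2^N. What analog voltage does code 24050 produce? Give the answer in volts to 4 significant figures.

-1.596 V

The full-scale span is 6 − (-6) = 12 V. LSB = 12 V / 2^16.
Output = V_min + (24050/65536) × range = -6 + 0.366974 × 12 V
      = -6 + 4.40369 = -1.59631 V.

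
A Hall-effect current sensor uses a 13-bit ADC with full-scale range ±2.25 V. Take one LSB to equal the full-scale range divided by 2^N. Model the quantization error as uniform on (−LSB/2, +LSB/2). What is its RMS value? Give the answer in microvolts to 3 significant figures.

159 µV

The full-scale span is 2.25 − (-2.25) = 4.5 V.
LSB = 4.5 V / 2^13 = 0.54932 mV.
V_rms = LSB/√12 = 0.54932 mV / √12 = 159 µV.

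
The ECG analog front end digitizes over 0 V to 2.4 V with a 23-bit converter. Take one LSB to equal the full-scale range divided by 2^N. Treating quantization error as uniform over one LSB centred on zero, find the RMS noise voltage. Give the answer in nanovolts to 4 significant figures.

V_FS = 2.4 V.
LSB = 2.4 V ÷ 2^23 = 2.4/8388608 V = 286.102 nV.
RMS of a uniform error over width LSB is LSB/√12 = 82.59 nV.

82.59 nV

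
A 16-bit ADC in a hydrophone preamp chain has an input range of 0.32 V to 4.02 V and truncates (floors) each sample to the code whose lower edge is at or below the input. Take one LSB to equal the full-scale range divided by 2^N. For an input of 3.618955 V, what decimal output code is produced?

The full-scale span is 4.02 − (0.32) = 3.7 V. LSB = 3.7 V / 2^16 ≈ 56.46 µV.
(V_in − V_min) × 2^16/range = (3.618955 − (0.32)) × 65536/3.7 = 58432.518.
Floor → code = 58432.

58432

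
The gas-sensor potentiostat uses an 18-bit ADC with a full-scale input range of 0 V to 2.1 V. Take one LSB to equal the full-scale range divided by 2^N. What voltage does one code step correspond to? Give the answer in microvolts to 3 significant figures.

8.01 µV

Range is 2.1 V.
Number of codes = 2^18 = 262144.
LSB = 2.1 V ÷ 2^18 = 2.1/262144 V = 8.01 µV.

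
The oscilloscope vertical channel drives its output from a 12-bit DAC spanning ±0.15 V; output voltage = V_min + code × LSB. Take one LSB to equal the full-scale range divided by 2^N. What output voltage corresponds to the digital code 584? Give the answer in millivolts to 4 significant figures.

-107.2 mV

Range = 0.15 − (-0.15) = 0.3 V. LSB = 0.3 V / 2^12.
V_out = V_min + code × LSB = -0.15 V + 584 × 0.3 V / 4096
      = -0.15 V + 0.0427734 V = -0.107227 V.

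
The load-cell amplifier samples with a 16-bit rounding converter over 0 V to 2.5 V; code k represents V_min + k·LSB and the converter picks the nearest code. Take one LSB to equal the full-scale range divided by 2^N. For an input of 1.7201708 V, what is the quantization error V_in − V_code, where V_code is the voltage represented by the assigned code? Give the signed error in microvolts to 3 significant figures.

+9.36 µV

Range is 2.5 V. LSB = 2.5 V / 2^16 ≈ 38.15 µV.
(V_in − V_min)/LSB = (1.7201708 − (0)) × 65536/2.5 = 45093.2454 → nearest code k = 45093.
Reconstructed level: 0 + 45093 × 2.5/65536 V = 1.7201614380 V.
V_in − V_code = 1.7201708 − (1.7201614380) = +9.36 µV.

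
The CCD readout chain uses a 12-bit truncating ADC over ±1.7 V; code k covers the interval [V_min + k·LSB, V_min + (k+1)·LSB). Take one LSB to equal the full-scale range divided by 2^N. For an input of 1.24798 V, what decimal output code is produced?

3551

The full-scale span is 1.7 − (-1.7) = 3.4 V. LSB = 3.4 V / 2^12 ≈ 0.8301 mV.
code = ⌊(V_in − V_min)/LSB⌋ = ⌊(V_in − V_min) × 2^12 / range⌋
     = ⌊(1.24798 − (-1.7)) × 4096 / 3.4⌋ = ⌊2.94798 × 4096/3.4⌋
     = ⌊3551.449⌋ = 3551.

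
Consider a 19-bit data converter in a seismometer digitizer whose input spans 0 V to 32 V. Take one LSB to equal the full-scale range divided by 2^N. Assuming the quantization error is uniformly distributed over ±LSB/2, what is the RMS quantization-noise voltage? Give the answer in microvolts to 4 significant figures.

Range is 32 V.
One LSB is 32 V / 524288 = 61.0352 µV.
RMS of a uniform error over width LSB is LSB/√12 = 17.62 µV.

17.62 µV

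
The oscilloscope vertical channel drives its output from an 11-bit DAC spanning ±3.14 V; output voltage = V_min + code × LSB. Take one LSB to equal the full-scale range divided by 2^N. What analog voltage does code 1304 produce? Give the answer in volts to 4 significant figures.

0.8586 V

The full-scale span is 3.14 − (-3.14) = 6.28 V. LSB = 6.28 V / 2^11.
V_out = -3.14 + 1304 × (6.28/2048) V
      = -3.14 + 3.99859 = 0.858594 V.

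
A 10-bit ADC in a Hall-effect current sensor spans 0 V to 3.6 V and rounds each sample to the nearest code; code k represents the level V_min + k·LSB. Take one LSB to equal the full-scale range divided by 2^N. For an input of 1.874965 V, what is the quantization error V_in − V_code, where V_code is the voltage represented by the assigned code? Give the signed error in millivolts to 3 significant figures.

+1.14 mV

Range is 3.6 V. LSB = 3.6 V / 2^10 ≈ 3.516 mV.
Position in LSBs: (1.874965 − (0)) × 1024/3.6 = 533.3234; rounding gives k = 533.
V_code = 0 + (533/1024) × 3.6 = 1.873828125 V.
e = 1.874965 − (1.873828125) = +1.14 mV.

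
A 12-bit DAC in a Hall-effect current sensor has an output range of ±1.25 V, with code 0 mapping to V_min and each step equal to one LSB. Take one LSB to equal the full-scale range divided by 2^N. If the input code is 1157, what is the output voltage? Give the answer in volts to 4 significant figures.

Range = 1.25 − (-1.25) = 2.5 V. LSB = 2.5 V / 2^12.
Output = V_min + (1157/4096) × range = -1.25 + 0.282471 × 2.5 V
      = -1.25 V + 0.706177 V = -0.543823 V.

-0.5438 V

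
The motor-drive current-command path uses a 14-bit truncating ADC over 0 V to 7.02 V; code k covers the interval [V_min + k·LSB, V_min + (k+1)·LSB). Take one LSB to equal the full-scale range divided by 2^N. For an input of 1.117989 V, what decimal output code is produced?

2609

Span = 7.02 V. LSB = 7.02 V / 2^14 ≈ 428.5 µV.
V_in − V_min = 1.117989 − (0) = 1.117989 V.
Divide by LSB: 1.117989 × 16384/7.02 = 2609.2780.
Truncating gives code 2609.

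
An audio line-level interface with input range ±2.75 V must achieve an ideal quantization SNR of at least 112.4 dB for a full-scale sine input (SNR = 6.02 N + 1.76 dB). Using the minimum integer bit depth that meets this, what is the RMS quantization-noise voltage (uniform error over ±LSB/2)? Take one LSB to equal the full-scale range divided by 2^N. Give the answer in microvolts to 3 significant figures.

3.03 µV

The full-scale span is 2.75 − (-2.75) = 5.5 V.
Solving 6.02 N ≥ 112.4 − 1.76: N ≥ 18.379. Round up → N = 19.
LSB = 5.5 V / 2^19 = 10.490 µV.
σ_q = LSB/√12 = 10.490 µV/3.4641 = 3.03 µV.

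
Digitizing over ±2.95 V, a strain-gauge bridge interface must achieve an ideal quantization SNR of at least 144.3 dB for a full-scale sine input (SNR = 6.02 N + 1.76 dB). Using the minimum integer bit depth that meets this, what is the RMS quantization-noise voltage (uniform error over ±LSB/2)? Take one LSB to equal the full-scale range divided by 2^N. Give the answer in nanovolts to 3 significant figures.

Range = 2.95 − (-2.95) = 5.9 V.
6.02 N + 1.76 ≥ 144.3 gives N ≥ 23.678, so the minimum integer is 24.
LSB = 5.9 V / 2^24 = 351.67 nV.
σ_q = LSB/√12 = 351.67 nV/3.4641 = 102 nV.

102 nV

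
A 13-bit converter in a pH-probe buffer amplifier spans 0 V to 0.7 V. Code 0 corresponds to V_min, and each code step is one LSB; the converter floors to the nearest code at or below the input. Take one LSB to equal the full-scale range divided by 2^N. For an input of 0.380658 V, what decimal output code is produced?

Full-scale range = 0.7 V. LSB = 0.7 V / 2^13 ≈ 85.45 µV.
code = ⌊(V_in − V_min)/LSB⌋ = ⌊(V_in − V_min) × 2^13 / range⌋
     = ⌊(0.380658 − (0)) × 8192 / 0.7⌋ = ⌊0.380658 × 8192/0.7⌋
     = ⌊4454.786⌋ = 4454.

4454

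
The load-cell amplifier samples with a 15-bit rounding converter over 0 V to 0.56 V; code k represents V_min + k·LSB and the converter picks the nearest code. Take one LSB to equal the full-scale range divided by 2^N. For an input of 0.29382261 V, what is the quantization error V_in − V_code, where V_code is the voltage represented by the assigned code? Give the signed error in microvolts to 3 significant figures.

−3.07 µV

Full-scale range = 0.56 V. LSB = 0.56 V / 2^15 ≈ 17.09 µV.
Position in LSBs: (0.29382261 − (0)) × 32768/0.56 = 17192.8202; rounding gives k = 17193.
Reconstructed level: 0 + 17193 × 0.56/32768 V = 0.29382568359 V.
V_in − V_code = 0.29382261 − (0.29382568359) = −3.07 µV.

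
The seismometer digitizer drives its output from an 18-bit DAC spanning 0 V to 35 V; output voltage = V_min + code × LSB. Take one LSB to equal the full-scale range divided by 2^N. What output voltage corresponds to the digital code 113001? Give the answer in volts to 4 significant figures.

Span = 35 V. LSB = 35 V / 2^18.
V_out = 0 + 113001 × (35/262144) V
      = 0 V + 15.0873 V = 15.0873 V.

15.09 V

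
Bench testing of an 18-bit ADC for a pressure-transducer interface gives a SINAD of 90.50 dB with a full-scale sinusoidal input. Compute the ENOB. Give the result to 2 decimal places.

ENOB = (90.50 − 1.76)/6.02 = 14.7409 bits.

14.74 bits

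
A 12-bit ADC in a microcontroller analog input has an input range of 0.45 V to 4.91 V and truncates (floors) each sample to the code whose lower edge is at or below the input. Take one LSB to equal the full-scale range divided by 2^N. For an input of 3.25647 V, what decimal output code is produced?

2577

Full-scale range = 4.91 V − (0.45 V) = 4.46 V. LSB = 4.46 V / 2^12 ≈ 1.089 mV.
code = ⌊(V_in − V_min)/LSB⌋ = ⌊(V_in − V_min) × 2^12 / range⌋
     = ⌊(3.25647 − (0.45)) × 4096 / 4.46⌋ = ⌊2.80647 × 4096/4.46⌋
     = ⌊2577.422⌋ = 2577.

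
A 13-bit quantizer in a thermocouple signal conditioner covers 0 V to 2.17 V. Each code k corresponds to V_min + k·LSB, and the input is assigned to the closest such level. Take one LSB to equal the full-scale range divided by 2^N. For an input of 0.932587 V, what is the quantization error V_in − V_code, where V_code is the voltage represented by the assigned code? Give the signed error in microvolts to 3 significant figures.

Full-scale range = 2.17 V. LSB = 2.17 V / 2^13 ≈ 264.9 µV.
(V_in − V_min)/LSB = (0.932587 − (0)) × 8192/2.17 = 3520.6234 → nearest code k = 3521.
V_code = V_min + k × range/2^13 = 0 + 3521 × 2.17/8192 = 0.9326867676 V.
Error = V_in − V_code = 0.932587 − (0.9326867676) = −99.8 µV.

−99.8 µV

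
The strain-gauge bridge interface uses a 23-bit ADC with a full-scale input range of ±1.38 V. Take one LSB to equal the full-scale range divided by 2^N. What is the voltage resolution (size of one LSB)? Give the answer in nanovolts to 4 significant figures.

Full-scale range = 1.38 V − (-1.38 V) = 2.76 V.
Number of codes = 2^23 = 8388608.
Step size = 2.76/8388608 V = 329.0 nV.

329.0 nV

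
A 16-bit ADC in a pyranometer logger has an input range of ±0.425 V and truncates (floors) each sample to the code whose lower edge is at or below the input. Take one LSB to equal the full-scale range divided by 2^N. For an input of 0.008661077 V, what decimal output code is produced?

33435

Range = 0.425 − (-0.425) = 0.85 V. LSB = 0.85 V / 2^16 ≈ 12.97 µV.
code = ⌊(V_in − V_min)/LSB⌋ = ⌊(V_in − V_min) × 2^16 / range⌋
     = ⌊(0.008661077 − (-0.425)) × 65536 / 0.85⌋ = ⌊0.433661077 × 65536/0.85⌋
     = ⌊33435.779⌋ = 33435.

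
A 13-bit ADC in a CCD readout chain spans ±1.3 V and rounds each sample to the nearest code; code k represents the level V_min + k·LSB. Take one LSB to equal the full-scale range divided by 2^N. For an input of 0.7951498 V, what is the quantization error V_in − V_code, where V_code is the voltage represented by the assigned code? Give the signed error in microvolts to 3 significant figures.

+106 µV

The full-scale span is 1.3 − (-1.3) = 2.6 V. LSB = 2.6 V / 2^13 ≈ 317.4 µV.
(0.7951498 − (-1.3)) / LSB = 2.0951498 × 8192/2.6 = 6601.3335. Nearest integer: k = 6601.
V_code = -1.3 + (6601/8192) × 2.6 = 0.7950439453 V.
Error = V_in − V_code = 0.7951498 − (0.7950439453) = +106 µV.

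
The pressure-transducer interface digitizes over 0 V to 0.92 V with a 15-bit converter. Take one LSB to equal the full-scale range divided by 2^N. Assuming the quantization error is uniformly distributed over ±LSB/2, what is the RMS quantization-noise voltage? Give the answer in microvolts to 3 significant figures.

8.10 µV

Full-scale range = 0.92 V.
Step size = 0.92/32768 V = 28.076 µV.
RMS of a uniform error over width LSB is LSB/√12 = 8.10 µV.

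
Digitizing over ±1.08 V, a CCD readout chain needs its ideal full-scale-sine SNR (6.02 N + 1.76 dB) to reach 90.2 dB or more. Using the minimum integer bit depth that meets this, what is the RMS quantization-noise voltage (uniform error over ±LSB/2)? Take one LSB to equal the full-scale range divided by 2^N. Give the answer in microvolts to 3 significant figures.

19.0 µV

Span: 1.08 V − (-1.08 V) = 2.16 V.
Solving 6.02 N ≥ 90.2 − 1.76: N ≥ 14.691. Round up → N = 15.
LSB = 2.16 V / 2^15 = 65.918 µV.
RMS noise = LSB/√12 = 19.0 µV.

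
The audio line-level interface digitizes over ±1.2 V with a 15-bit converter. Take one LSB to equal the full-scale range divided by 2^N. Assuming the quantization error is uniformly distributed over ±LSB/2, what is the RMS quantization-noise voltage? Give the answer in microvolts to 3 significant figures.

Full-scale range = 1.2 V − (-1.2 V) = 2.4 V.
LSB = 2.4 V / 2^15 = 73.242 µV.
σ_q = LSB/√12 = 73.242 µV/3.4641 = 21.1 µV.

21.1 µV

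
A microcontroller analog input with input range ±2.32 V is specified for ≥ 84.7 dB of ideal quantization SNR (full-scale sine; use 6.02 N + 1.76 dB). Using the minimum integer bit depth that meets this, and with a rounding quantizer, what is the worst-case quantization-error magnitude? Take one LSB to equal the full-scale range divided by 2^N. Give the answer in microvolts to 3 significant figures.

The full-scale span is 2.32 − (-2.32) = 4.64 V.
6.02 N + 1.76 ≥ 84.7 gives N ≥ 13.777, so the minimum integer is 14.
One LSB is 4.64 V / 16384 = 283.20 µV.
|e|_max = LSB/2 = 142 µV.

142 µV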